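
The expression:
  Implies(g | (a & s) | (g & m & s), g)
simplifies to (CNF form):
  g | ~a | ~s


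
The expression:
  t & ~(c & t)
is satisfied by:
  {t: True, c: False}


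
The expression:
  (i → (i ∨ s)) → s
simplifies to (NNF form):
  s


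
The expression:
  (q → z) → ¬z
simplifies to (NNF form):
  ¬z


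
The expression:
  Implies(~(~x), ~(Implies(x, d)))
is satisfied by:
  {d: False, x: False}
  {x: True, d: False}
  {d: True, x: False}


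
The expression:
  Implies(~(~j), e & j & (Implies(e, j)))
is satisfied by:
  {e: True, j: False}
  {j: False, e: False}
  {j: True, e: True}


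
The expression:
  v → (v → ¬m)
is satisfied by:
  {m: False, v: False}
  {v: True, m: False}
  {m: True, v: False}


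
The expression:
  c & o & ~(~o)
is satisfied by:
  {c: True, o: True}


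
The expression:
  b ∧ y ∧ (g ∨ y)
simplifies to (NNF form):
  b ∧ y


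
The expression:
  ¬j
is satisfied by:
  {j: False}


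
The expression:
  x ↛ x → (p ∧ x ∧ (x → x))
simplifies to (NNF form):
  True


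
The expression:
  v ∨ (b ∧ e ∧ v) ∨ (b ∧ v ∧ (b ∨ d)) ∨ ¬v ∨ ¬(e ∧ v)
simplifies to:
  True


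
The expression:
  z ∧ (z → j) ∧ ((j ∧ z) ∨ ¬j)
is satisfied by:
  {z: True, j: True}


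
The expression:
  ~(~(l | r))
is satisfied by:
  {r: True, l: True}
  {r: True, l: False}
  {l: True, r: False}


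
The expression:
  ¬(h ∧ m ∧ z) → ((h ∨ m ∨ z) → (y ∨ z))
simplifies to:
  y ∨ z ∨ (¬h ∧ ¬m)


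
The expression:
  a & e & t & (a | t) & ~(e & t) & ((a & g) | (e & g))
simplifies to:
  False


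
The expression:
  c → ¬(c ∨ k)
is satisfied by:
  {c: False}


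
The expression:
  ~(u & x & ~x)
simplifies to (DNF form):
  True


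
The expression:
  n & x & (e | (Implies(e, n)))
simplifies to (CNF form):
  n & x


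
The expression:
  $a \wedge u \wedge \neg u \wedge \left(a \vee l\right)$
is never true.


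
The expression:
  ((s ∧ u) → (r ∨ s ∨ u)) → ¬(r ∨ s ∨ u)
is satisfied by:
  {u: False, r: False, s: False}


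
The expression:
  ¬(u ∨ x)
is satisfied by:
  {x: False, u: False}


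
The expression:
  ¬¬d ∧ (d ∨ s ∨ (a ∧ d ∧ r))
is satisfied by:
  {d: True}


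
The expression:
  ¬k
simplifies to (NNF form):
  ¬k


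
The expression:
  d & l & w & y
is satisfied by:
  {w: True, d: True, y: True, l: True}


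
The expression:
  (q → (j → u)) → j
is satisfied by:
  {j: True}


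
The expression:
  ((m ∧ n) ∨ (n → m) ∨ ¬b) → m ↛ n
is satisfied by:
  {b: True, m: True, n: False}
  {m: True, n: False, b: False}
  {b: True, n: True, m: False}


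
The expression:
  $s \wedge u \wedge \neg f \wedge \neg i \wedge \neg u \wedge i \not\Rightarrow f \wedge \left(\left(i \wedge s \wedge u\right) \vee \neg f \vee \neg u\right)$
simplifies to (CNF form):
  $\text{False}$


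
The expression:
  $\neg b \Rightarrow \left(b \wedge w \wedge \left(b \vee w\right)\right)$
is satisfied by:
  {b: True}


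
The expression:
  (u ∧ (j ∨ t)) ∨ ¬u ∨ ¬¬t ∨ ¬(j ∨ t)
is always true.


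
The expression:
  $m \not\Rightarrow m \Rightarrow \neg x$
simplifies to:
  $\text{True}$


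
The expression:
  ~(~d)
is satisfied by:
  {d: True}


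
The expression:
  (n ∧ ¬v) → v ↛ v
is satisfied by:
  {v: True, n: False}
  {n: False, v: False}
  {n: True, v: True}


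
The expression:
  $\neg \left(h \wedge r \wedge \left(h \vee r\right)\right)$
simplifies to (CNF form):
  $\neg h \vee \neg r$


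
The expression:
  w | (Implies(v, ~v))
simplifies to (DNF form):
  w | ~v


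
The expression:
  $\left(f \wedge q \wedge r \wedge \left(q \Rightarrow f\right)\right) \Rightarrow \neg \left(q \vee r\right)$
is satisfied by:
  {q: False, r: False, f: False}
  {f: True, q: False, r: False}
  {r: True, q: False, f: False}
  {f: True, r: True, q: False}
  {q: True, f: False, r: False}
  {f: True, q: True, r: False}
  {r: True, q: True, f: False}


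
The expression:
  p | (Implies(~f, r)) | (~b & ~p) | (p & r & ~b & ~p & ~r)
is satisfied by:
  {r: True, p: True, f: True, b: False}
  {r: True, p: True, f: False, b: False}
  {r: True, f: True, p: False, b: False}
  {r: True, f: False, p: False, b: False}
  {p: True, f: True, r: False, b: False}
  {p: True, r: False, f: False, b: False}
  {p: False, f: True, r: False, b: False}
  {p: False, r: False, f: False, b: False}
  {r: True, b: True, p: True, f: True}
  {r: True, b: True, p: True, f: False}
  {r: True, b: True, f: True, p: False}
  {r: True, b: True, f: False, p: False}
  {b: True, p: True, f: True, r: False}
  {b: True, p: True, f: False, r: False}
  {b: True, f: True, p: False, r: False}


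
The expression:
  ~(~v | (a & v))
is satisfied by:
  {v: True, a: False}


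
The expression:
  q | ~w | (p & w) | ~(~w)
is always true.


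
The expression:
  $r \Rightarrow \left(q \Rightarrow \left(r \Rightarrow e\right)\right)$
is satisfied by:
  {e: True, q: False, r: False}
  {e: False, q: False, r: False}
  {r: True, e: True, q: False}
  {r: True, e: False, q: False}
  {q: True, e: True, r: False}
  {q: True, e: False, r: False}
  {q: True, r: True, e: True}


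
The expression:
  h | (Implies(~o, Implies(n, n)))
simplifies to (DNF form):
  True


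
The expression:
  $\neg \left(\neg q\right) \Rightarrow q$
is always true.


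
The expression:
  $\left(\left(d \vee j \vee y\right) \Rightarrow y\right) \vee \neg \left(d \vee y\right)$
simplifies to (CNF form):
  $y \vee \neg d$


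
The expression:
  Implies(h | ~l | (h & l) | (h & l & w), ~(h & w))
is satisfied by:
  {w: False, h: False}
  {h: True, w: False}
  {w: True, h: False}


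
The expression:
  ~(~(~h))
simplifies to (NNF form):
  ~h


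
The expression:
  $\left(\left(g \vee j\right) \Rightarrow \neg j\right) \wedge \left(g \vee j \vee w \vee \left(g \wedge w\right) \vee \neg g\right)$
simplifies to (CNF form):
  $\neg j$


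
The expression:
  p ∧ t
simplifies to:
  p ∧ t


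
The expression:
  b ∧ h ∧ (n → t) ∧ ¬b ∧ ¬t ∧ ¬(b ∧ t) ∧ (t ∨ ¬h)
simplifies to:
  False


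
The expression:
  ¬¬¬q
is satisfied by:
  {q: False}


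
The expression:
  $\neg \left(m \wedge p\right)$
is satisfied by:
  {p: False, m: False}
  {m: True, p: False}
  {p: True, m: False}


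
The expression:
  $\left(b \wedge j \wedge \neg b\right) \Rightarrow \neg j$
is always true.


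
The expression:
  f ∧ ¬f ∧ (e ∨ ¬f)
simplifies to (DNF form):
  False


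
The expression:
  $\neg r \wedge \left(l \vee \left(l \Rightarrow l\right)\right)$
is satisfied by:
  {r: False}


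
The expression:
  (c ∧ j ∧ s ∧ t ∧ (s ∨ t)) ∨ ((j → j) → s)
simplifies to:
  s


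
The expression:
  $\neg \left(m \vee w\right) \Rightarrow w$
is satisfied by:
  {m: True, w: True}
  {m: True, w: False}
  {w: True, m: False}


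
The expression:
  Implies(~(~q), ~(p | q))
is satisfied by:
  {q: False}


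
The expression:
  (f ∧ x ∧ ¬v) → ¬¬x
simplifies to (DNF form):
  True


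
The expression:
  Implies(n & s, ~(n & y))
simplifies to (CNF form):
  ~n | ~s | ~y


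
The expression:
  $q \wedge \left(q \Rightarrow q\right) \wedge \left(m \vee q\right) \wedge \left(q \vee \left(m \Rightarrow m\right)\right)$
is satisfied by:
  {q: True}


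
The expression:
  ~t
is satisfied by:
  {t: False}


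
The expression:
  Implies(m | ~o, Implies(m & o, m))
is always true.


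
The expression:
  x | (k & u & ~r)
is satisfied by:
  {x: True, u: True, k: True, r: False}
  {x: True, u: True, k: False, r: False}
  {x: True, k: True, r: False, u: False}
  {x: True, k: False, r: False, u: False}
  {x: True, u: True, r: True, k: True}
  {x: True, u: True, r: True, k: False}
  {x: True, r: True, k: True, u: False}
  {x: True, r: True, k: False, u: False}
  {u: True, r: False, k: True, x: False}


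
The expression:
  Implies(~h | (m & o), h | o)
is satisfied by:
  {o: True, h: True}
  {o: True, h: False}
  {h: True, o: False}


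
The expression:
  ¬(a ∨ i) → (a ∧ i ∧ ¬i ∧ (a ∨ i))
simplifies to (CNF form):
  a ∨ i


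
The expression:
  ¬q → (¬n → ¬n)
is always true.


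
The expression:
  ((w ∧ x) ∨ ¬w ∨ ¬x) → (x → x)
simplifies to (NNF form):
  True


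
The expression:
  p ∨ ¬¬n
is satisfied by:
  {n: True, p: True}
  {n: True, p: False}
  {p: True, n: False}


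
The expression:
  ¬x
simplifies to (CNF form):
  ¬x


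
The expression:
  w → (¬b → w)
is always true.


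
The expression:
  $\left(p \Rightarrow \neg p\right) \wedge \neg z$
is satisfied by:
  {p: False, z: False}


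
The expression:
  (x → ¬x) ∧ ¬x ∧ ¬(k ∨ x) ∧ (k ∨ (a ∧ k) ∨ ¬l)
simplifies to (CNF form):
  ¬k ∧ ¬l ∧ ¬x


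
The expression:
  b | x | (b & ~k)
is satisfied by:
  {b: True, x: True}
  {b: True, x: False}
  {x: True, b: False}


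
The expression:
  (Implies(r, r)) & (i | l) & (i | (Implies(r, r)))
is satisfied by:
  {i: True, l: True}
  {i: True, l: False}
  {l: True, i: False}


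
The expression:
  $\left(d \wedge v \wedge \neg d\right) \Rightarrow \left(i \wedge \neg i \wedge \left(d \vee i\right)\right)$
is always true.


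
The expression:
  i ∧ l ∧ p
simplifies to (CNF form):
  i ∧ l ∧ p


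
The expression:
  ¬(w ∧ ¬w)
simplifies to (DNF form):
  True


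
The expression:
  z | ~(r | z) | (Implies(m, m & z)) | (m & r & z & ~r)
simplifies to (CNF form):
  z | ~m | ~r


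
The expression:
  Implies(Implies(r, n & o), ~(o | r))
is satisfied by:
  {r: True, n: False, o: False}
  {n: False, o: False, r: False}
  {r: True, n: True, o: False}
  {n: True, r: False, o: False}
  {o: True, r: True, n: False}


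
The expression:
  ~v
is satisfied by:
  {v: False}


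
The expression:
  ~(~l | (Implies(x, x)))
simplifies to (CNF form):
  False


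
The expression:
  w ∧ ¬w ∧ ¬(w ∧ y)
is never true.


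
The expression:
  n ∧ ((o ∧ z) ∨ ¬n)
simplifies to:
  n ∧ o ∧ z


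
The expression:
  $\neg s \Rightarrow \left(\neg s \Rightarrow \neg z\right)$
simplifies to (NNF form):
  $s \vee \neg z$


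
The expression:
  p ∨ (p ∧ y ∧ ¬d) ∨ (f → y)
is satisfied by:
  {y: True, p: True, f: False}
  {y: True, p: False, f: False}
  {p: True, y: False, f: False}
  {y: False, p: False, f: False}
  {f: True, y: True, p: True}
  {f: True, y: True, p: False}
  {f: True, p: True, y: False}


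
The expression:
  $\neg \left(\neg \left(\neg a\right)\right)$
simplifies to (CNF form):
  $\neg a$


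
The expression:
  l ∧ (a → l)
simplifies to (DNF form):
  l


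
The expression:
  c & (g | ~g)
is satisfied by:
  {c: True}


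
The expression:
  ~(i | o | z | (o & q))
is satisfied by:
  {i: False, o: False, z: False}


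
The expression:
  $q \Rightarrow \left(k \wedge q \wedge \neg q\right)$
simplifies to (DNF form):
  $\neg q$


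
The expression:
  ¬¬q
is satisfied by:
  {q: True}


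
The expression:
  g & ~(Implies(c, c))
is never true.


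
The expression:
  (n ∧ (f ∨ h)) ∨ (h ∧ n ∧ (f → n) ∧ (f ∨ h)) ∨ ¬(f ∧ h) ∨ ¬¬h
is always true.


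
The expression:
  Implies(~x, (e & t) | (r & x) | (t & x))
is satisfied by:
  {x: True, t: True, e: True}
  {x: True, t: True, e: False}
  {x: True, e: True, t: False}
  {x: True, e: False, t: False}
  {t: True, e: True, x: False}


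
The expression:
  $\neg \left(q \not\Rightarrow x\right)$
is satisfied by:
  {x: True, q: False}
  {q: False, x: False}
  {q: True, x: True}


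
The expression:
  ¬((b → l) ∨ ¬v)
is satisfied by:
  {b: True, v: True, l: False}


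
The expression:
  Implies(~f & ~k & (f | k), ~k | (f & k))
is always true.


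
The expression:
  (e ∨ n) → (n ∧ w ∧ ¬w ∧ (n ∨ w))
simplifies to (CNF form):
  ¬e ∧ ¬n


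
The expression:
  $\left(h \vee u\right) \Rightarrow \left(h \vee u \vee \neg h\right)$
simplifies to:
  $\text{True}$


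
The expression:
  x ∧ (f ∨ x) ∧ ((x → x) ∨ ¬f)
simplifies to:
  x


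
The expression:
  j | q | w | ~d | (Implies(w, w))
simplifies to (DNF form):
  True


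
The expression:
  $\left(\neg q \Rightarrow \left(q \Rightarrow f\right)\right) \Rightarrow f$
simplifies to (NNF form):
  $f$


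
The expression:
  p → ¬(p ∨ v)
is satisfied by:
  {p: False}


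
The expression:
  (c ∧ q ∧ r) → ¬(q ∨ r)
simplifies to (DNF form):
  ¬c ∨ ¬q ∨ ¬r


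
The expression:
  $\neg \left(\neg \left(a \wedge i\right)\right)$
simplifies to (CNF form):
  $a \wedge i$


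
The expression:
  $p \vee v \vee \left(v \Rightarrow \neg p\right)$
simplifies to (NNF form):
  $\text{True}$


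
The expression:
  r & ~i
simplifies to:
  r & ~i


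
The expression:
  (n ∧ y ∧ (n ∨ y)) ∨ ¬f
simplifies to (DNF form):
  (n ∧ y) ∨ ¬f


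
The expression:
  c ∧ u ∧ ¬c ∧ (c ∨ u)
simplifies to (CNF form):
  False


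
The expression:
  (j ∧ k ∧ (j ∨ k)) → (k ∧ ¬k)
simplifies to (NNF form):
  ¬j ∨ ¬k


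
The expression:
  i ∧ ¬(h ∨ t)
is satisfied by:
  {i: True, h: False, t: False}


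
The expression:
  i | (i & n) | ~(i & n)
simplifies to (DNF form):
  True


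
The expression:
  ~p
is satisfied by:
  {p: False}


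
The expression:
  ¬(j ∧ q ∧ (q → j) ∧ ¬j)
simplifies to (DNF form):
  True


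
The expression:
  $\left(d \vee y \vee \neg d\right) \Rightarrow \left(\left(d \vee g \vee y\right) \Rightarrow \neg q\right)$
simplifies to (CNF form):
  $\left(\neg d \vee \neg q\right) \wedge \left(\neg g \vee \neg q\right) \wedge \left(\neg q \vee \neg y\right)$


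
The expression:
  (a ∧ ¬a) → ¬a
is always true.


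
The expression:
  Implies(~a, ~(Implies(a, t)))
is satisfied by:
  {a: True}


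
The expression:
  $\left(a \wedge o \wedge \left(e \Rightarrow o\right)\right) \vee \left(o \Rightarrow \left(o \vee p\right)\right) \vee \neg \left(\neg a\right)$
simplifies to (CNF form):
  $\text{True}$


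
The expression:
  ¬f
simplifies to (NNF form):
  ¬f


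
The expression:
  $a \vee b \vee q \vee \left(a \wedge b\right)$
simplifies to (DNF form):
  $a \vee b \vee q$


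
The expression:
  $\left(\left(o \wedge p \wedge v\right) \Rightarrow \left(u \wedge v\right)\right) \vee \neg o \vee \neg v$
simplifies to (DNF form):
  $u \vee \neg o \vee \neg p \vee \neg v$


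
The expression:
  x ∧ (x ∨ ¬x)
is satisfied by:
  {x: True}


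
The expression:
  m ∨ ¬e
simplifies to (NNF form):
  m ∨ ¬e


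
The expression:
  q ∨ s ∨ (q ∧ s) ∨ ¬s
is always true.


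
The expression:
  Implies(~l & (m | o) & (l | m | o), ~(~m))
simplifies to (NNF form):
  l | m | ~o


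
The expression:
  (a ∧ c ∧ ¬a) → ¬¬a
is always true.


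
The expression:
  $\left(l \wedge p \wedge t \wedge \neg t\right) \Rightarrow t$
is always true.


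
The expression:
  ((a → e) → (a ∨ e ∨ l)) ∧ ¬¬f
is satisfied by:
  {a: True, l: True, e: True, f: True}
  {a: True, l: True, f: True, e: False}
  {a: True, e: True, f: True, l: False}
  {a: True, f: True, e: False, l: False}
  {l: True, f: True, e: True, a: False}
  {l: True, f: True, e: False, a: False}
  {f: True, e: True, l: False, a: False}


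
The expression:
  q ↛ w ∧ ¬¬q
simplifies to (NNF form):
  q ∧ ¬w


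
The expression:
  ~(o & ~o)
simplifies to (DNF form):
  True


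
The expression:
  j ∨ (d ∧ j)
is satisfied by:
  {j: True}


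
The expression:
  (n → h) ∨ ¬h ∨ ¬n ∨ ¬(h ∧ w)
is always true.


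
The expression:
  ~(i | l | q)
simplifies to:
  ~i & ~l & ~q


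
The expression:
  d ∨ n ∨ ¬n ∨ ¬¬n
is always true.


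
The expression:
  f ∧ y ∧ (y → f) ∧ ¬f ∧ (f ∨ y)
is never true.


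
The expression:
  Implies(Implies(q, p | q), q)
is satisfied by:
  {q: True}


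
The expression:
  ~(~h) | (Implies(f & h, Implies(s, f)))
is always true.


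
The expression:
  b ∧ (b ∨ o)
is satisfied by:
  {b: True}


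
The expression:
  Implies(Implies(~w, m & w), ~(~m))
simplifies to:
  m | ~w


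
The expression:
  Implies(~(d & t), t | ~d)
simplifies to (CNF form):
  t | ~d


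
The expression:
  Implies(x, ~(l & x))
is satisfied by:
  {l: False, x: False}
  {x: True, l: False}
  {l: True, x: False}


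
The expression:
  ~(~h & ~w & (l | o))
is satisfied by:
  {h: True, w: True, o: False, l: False}
  {h: True, w: True, l: True, o: False}
  {h: True, w: True, o: True, l: False}
  {h: True, w: True, l: True, o: True}
  {h: True, o: False, l: False, w: False}
  {h: True, l: True, o: False, w: False}
  {h: True, o: True, l: False, w: False}
  {h: True, l: True, o: True, w: False}
  {w: True, o: False, l: False, h: False}
  {l: True, w: True, o: False, h: False}
  {w: True, o: True, l: False, h: False}
  {l: True, w: True, o: True, h: False}
  {w: False, o: False, l: False, h: False}


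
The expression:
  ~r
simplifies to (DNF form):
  ~r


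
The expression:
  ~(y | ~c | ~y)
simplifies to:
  False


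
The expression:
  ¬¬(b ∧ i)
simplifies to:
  b ∧ i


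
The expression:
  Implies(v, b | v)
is always true.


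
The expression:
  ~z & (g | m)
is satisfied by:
  {m: True, g: True, z: False}
  {m: True, z: False, g: False}
  {g: True, z: False, m: False}


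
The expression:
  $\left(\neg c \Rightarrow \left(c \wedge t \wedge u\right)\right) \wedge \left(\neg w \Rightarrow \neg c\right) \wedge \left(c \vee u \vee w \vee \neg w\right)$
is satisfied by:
  {c: True, w: True}


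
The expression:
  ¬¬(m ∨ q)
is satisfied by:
  {q: True, m: True}
  {q: True, m: False}
  {m: True, q: False}


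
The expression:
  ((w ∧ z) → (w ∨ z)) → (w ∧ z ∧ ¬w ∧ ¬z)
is never true.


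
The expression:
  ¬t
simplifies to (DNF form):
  ¬t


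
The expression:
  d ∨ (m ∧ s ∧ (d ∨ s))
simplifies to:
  d ∨ (m ∧ s)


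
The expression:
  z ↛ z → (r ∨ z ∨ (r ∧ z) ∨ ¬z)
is always true.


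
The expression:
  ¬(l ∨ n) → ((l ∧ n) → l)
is always true.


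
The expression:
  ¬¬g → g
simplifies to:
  True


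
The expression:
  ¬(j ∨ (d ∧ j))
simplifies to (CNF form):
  ¬j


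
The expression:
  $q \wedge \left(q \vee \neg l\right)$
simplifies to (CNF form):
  $q$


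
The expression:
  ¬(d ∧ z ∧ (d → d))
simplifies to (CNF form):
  ¬d ∨ ¬z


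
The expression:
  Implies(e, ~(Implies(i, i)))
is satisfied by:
  {e: False}


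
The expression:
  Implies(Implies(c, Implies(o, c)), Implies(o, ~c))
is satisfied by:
  {c: False, o: False}
  {o: True, c: False}
  {c: True, o: False}


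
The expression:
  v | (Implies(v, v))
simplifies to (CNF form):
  True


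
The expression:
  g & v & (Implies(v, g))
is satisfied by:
  {g: True, v: True}


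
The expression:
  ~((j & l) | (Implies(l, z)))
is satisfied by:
  {l: True, z: False, j: False}


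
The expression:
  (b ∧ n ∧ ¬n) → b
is always true.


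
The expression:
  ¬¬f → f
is always true.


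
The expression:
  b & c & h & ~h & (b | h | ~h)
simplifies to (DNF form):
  False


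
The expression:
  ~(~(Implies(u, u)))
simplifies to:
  True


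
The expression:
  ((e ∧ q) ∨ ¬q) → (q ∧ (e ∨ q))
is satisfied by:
  {q: True}


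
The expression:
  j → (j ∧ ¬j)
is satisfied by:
  {j: False}


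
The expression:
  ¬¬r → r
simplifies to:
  True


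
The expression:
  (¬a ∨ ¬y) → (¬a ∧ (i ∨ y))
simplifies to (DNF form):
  y ∨ (i ∧ ¬a)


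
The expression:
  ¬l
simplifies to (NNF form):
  ¬l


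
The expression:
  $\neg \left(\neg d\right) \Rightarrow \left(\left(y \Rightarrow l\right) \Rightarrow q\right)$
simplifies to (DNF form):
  $q \vee \left(y \wedge \neg l\right) \vee \neg d$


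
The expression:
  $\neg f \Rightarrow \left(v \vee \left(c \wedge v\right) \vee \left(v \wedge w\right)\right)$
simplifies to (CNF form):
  $f \vee v$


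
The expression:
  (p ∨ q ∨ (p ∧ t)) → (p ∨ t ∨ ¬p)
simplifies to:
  True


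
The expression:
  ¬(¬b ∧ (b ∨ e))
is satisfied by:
  {b: True, e: False}
  {e: False, b: False}
  {e: True, b: True}


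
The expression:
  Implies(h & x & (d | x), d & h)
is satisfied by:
  {d: True, x: False, h: False}
  {x: False, h: False, d: False}
  {h: True, d: True, x: False}
  {h: True, x: False, d: False}
  {d: True, x: True, h: False}
  {x: True, d: False, h: False}
  {h: True, x: True, d: True}


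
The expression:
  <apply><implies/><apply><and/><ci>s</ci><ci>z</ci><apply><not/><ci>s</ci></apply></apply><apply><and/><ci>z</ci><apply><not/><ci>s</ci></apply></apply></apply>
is always true.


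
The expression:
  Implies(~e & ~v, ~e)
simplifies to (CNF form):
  True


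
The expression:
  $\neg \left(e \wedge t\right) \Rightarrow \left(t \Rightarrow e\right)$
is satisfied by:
  {e: True, t: False}
  {t: False, e: False}
  {t: True, e: True}


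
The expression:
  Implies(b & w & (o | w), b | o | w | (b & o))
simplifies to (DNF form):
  True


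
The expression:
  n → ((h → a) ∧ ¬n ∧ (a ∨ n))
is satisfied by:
  {n: False}


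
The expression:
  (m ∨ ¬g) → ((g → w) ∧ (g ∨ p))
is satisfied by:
  {g: True, w: True, p: True, m: False}
  {g: True, w: True, m: False, p: False}
  {g: True, p: True, m: False, w: False}
  {g: True, m: False, p: False, w: False}
  {g: True, w: True, m: True, p: True}
  {g: True, w: True, m: True, p: False}
  {w: True, p: True, m: False, g: False}
  {p: True, w: False, m: False, g: False}
  {w: True, m: True, p: True, g: False}
  {m: True, p: True, w: False, g: False}


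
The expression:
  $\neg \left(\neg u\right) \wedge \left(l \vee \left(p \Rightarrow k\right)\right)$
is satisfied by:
  {k: True, l: True, u: True, p: False}
  {k: True, u: True, p: False, l: False}
  {l: True, u: True, p: False, k: False}
  {u: True, l: False, p: False, k: False}
  {k: True, p: True, u: True, l: True}
  {k: True, p: True, u: True, l: False}
  {p: True, u: True, l: True, k: False}


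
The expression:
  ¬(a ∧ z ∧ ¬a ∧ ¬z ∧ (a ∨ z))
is always true.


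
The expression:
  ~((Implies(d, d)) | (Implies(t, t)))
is never true.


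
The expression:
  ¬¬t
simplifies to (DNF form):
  t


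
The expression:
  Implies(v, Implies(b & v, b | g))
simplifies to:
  True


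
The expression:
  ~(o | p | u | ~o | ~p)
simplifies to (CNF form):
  False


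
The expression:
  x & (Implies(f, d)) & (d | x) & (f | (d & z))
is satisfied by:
  {z: True, f: True, d: True, x: True}
  {z: True, d: True, x: True, f: False}
  {f: True, d: True, x: True, z: False}


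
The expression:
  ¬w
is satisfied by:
  {w: False}


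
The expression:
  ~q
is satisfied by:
  {q: False}


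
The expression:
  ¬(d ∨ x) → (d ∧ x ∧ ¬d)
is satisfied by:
  {x: True, d: True}
  {x: True, d: False}
  {d: True, x: False}


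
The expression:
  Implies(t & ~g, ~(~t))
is always true.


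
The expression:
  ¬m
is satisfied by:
  {m: False}


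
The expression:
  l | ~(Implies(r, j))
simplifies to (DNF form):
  l | (r & ~j)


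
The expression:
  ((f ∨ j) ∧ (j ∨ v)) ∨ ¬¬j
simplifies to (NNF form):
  j ∨ (f ∧ v)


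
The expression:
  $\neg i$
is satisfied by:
  {i: False}


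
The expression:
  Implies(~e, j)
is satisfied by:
  {e: True, j: True}
  {e: True, j: False}
  {j: True, e: False}


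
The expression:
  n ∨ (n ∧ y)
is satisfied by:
  {n: True}


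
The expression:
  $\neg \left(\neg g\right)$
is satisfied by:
  {g: True}


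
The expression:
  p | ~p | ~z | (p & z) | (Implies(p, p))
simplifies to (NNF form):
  True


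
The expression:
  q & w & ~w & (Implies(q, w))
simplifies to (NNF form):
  False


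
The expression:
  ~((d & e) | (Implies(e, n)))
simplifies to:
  e & ~d & ~n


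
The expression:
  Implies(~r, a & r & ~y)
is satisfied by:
  {r: True}


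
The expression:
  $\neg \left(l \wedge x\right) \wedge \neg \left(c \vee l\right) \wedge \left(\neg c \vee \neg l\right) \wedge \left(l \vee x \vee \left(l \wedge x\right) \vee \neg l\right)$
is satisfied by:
  {l: False, c: False}


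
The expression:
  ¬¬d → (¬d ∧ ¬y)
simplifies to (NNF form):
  ¬d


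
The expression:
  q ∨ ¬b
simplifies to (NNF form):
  q ∨ ¬b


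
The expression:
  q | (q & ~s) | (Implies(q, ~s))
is always true.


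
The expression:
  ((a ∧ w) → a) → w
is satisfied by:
  {w: True}


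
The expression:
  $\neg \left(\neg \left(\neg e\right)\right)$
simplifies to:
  $\neg e$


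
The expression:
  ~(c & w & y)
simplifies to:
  ~c | ~w | ~y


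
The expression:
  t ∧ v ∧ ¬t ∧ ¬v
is never true.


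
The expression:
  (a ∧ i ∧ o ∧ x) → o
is always true.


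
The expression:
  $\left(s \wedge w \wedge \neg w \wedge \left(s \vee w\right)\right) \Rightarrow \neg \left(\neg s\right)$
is always true.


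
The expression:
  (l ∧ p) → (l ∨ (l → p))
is always true.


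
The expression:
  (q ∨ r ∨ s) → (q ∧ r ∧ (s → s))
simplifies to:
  (q ∨ ¬r) ∧ (q ∨ ¬s) ∧ (r ∨ ¬q)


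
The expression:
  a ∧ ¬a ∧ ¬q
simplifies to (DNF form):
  False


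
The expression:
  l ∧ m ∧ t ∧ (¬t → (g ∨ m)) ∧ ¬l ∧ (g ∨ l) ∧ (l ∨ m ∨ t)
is never true.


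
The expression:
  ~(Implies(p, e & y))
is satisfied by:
  {p: True, e: False, y: False}
  {p: True, y: True, e: False}
  {p: True, e: True, y: False}


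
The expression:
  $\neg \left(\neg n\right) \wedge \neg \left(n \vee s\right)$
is never true.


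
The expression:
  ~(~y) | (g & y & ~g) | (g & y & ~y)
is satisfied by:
  {y: True}


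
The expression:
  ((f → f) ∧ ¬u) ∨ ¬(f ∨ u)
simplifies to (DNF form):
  ¬u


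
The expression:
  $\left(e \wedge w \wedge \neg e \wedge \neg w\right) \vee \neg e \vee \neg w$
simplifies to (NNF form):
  $\neg e \vee \neg w$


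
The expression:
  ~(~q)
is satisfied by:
  {q: True}


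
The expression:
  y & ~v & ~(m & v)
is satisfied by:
  {y: True, v: False}


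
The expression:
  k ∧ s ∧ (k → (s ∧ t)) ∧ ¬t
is never true.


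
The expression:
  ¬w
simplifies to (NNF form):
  ¬w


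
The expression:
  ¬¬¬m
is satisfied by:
  {m: False}


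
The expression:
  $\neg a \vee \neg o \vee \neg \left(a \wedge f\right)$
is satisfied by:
  {o: False, a: False, f: False}
  {f: True, o: False, a: False}
  {a: True, o: False, f: False}
  {f: True, a: True, o: False}
  {o: True, f: False, a: False}
  {f: True, o: True, a: False}
  {a: True, o: True, f: False}


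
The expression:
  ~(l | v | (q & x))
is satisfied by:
  {v: False, q: False, l: False, x: False}
  {x: True, v: False, q: False, l: False}
  {q: True, x: False, v: False, l: False}


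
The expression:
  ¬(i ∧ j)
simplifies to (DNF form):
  ¬i ∨ ¬j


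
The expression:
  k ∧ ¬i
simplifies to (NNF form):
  k ∧ ¬i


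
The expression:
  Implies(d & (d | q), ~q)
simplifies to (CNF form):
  ~d | ~q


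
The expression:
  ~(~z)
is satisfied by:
  {z: True}


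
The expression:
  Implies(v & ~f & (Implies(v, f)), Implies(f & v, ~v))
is always true.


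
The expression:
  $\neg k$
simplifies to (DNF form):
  $\neg k$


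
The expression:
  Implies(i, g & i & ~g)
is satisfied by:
  {i: False}


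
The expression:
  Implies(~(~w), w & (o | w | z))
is always true.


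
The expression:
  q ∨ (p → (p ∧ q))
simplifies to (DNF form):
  q ∨ ¬p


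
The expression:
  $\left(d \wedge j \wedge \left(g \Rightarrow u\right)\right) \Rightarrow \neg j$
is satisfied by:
  {g: True, u: False, d: False, j: False}
  {j: False, u: False, g: False, d: False}
  {g: True, u: True, j: False, d: False}
  {u: True, j: False, g: False, d: False}
  {j: True, g: True, u: False, d: False}
  {j: True, u: False, g: False, d: False}
  {j: True, g: True, u: True, d: False}
  {j: True, u: True, g: False, d: False}
  {d: True, g: True, j: False, u: False}
  {d: True, j: False, u: False, g: False}
  {d: True, g: True, u: True, j: False}
  {d: True, u: True, j: False, g: False}
  {d: True, g: True, j: True, u: False}


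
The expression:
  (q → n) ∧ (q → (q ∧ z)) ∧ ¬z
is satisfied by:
  {q: False, z: False}


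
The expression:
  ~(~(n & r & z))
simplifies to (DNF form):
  n & r & z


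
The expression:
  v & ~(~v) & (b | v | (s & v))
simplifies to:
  v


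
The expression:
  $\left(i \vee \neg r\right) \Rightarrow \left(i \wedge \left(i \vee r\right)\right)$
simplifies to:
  $i \vee r$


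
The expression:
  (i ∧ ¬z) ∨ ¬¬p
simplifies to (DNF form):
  p ∨ (i ∧ ¬z)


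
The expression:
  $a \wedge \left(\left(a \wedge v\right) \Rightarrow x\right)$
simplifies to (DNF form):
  $\left(a \wedge x\right) \vee \left(a \wedge \neg v\right)$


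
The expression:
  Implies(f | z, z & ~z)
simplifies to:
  ~f & ~z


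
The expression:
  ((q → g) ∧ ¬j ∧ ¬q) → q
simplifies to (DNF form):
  j ∨ q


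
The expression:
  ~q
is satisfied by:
  {q: False}


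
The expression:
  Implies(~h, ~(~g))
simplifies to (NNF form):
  g | h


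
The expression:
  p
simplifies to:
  p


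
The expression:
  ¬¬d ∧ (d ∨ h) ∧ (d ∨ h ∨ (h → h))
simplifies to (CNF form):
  d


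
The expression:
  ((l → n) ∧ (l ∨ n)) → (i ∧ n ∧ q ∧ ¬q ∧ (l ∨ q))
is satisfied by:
  {n: False}


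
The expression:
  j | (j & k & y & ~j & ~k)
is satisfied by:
  {j: True}


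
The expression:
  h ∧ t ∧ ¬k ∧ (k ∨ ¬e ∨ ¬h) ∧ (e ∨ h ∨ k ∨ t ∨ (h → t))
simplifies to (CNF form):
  h ∧ t ∧ ¬e ∧ ¬k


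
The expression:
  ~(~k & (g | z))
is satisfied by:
  {k: True, g: False, z: False}
  {k: True, z: True, g: False}
  {k: True, g: True, z: False}
  {k: True, z: True, g: True}
  {z: False, g: False, k: False}


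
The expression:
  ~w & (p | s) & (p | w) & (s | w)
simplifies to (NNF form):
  p & s & ~w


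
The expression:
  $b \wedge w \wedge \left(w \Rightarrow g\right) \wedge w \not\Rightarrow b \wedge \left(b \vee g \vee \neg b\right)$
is never true.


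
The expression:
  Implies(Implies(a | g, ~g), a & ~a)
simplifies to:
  g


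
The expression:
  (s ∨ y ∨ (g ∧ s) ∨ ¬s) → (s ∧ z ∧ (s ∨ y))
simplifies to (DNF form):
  s ∧ z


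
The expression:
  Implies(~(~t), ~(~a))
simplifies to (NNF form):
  a | ~t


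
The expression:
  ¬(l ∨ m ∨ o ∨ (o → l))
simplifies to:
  False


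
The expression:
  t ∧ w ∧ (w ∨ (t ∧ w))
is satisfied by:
  {t: True, w: True}


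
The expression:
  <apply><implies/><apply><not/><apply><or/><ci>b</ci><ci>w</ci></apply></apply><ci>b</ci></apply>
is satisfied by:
  {b: True, w: True}
  {b: True, w: False}
  {w: True, b: False}


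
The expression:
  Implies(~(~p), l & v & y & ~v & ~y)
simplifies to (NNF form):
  ~p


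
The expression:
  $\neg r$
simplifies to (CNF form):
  $\neg r$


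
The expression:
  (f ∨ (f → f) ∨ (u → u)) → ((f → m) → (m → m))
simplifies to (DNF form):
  True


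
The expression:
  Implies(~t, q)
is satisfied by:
  {t: True, q: True}
  {t: True, q: False}
  {q: True, t: False}


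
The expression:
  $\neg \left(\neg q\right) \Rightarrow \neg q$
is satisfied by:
  {q: False}


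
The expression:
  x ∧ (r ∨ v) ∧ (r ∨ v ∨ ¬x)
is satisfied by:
  {x: True, r: True, v: True}
  {x: True, r: True, v: False}
  {x: True, v: True, r: False}


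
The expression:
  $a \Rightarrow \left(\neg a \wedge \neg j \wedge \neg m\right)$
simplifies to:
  $\neg a$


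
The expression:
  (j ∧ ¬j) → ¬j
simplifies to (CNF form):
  True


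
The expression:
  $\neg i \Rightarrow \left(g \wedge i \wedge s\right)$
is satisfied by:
  {i: True}


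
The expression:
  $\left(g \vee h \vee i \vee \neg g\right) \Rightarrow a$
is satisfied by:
  {a: True}


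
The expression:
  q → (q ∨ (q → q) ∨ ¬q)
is always true.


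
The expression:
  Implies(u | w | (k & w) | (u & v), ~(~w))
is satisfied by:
  {w: True, u: False}
  {u: False, w: False}
  {u: True, w: True}


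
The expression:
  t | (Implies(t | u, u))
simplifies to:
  True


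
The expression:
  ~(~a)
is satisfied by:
  {a: True}


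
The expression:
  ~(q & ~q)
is always true.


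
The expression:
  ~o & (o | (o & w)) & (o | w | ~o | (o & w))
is never true.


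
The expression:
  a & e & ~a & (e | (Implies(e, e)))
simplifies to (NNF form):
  False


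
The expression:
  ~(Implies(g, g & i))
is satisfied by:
  {g: True, i: False}


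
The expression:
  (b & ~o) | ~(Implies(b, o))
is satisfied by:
  {b: True, o: False}


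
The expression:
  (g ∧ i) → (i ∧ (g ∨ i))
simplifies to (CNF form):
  True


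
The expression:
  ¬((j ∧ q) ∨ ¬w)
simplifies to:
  w ∧ (¬j ∨ ¬q)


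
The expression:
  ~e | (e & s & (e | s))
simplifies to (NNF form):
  s | ~e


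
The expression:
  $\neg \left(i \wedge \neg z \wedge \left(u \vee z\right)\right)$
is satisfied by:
  {z: True, u: False, i: False}
  {u: False, i: False, z: False}
  {i: True, z: True, u: False}
  {i: True, u: False, z: False}
  {z: True, u: True, i: False}
  {u: True, z: False, i: False}
  {i: True, u: True, z: True}


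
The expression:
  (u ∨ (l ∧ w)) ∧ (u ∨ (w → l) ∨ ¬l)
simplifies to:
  u ∨ (l ∧ w)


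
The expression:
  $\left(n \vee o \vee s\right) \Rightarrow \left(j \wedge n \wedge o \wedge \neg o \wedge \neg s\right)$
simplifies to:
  $\neg n \wedge \neg o \wedge \neg s$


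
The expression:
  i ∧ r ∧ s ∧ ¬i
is never true.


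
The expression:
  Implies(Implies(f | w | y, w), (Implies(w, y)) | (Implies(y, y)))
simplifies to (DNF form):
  True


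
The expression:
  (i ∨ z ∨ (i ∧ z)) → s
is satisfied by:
  {s: True, z: False, i: False}
  {i: True, s: True, z: False}
  {s: True, z: True, i: False}
  {i: True, s: True, z: True}
  {i: False, z: False, s: False}


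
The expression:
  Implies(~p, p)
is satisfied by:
  {p: True}


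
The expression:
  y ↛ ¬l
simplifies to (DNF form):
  l ∧ y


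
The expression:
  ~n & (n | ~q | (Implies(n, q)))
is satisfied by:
  {n: False}


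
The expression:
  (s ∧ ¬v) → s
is always true.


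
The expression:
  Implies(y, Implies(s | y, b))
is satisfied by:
  {b: True, y: False}
  {y: False, b: False}
  {y: True, b: True}


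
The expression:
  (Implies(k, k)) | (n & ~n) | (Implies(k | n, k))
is always true.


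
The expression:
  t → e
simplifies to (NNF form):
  e ∨ ¬t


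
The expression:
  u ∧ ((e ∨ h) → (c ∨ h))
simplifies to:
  u ∧ (c ∨ h ∨ ¬e)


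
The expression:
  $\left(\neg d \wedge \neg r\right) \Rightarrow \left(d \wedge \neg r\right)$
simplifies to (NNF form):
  $d \vee r$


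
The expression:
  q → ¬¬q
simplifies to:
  True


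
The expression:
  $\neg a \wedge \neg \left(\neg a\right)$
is never true.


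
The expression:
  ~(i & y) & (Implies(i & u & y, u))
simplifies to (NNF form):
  ~i | ~y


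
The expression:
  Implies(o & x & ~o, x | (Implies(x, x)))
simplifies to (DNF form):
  True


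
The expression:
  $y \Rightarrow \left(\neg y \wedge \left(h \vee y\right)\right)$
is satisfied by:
  {y: False}


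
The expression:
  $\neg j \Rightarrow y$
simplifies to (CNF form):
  $j \vee y$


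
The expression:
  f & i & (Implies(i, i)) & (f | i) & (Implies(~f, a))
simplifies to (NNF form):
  f & i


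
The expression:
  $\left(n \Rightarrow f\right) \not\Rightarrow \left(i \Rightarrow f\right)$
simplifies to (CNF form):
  $i \wedge \neg f \wedge \neg n$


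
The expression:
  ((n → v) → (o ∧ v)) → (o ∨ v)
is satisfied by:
  {o: True, v: True, n: False}
  {o: True, v: False, n: False}
  {v: True, o: False, n: False}
  {o: False, v: False, n: False}
  {n: True, o: True, v: True}
  {n: True, o: True, v: False}
  {n: True, v: True, o: False}


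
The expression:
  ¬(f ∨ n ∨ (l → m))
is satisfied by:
  {l: True, f: False, n: False, m: False}


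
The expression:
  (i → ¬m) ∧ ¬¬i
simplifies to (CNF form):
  i ∧ ¬m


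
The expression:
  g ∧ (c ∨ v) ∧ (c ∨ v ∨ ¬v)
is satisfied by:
  {g: True, c: True, v: True}
  {g: True, c: True, v: False}
  {g: True, v: True, c: False}


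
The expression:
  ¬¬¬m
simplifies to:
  ¬m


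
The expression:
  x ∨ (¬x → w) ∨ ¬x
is always true.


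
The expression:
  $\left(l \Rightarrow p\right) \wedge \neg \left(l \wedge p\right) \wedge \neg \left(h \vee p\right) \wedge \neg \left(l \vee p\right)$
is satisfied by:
  {h: False, p: False, l: False}


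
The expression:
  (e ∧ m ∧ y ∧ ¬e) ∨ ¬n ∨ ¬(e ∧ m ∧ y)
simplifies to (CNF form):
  ¬e ∨ ¬m ∨ ¬n ∨ ¬y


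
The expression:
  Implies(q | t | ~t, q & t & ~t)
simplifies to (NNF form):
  False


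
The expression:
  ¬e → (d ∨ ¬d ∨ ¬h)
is always true.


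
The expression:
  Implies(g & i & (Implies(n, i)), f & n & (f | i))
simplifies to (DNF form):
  ~g | ~i | (f & n)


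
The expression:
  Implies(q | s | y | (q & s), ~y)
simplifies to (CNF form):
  ~y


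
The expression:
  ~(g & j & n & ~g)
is always true.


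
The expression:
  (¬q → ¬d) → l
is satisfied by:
  {l: True, d: True, q: False}
  {l: True, d: False, q: False}
  {q: True, l: True, d: True}
  {q: True, l: True, d: False}
  {d: True, q: False, l: False}


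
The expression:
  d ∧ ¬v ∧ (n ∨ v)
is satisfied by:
  {d: True, n: True, v: False}


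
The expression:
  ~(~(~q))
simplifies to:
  ~q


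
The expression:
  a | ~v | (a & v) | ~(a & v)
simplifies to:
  True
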